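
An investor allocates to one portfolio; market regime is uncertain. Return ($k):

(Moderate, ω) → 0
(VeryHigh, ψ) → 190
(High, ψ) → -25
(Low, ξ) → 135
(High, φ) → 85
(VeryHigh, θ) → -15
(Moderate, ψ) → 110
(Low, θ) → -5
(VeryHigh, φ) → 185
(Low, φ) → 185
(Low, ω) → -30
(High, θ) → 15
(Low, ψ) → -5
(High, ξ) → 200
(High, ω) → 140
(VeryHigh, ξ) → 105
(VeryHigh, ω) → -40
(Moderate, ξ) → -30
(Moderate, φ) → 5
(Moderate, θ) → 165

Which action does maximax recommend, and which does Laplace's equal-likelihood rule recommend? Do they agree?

maximax → High; laplace → VeryHigh (disagree)

Row maxima: Low=185, Moderate=165, High=200, VeryHigh=190
Best best-case = 200 → High.
Row averages: Low=56, Moderate=50, High=83, VeryHigh=85
Highest average = 85 → VeryHigh.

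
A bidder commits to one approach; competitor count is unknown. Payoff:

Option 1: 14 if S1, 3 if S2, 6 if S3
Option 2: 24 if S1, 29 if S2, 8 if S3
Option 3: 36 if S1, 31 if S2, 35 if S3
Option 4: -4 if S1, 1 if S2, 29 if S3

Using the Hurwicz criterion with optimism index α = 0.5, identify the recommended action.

Option 3

Option 1: 0.5·14 + 0.5·3 = 8.5
Option 2: 0.5·29 + 0.5·8 = 18.5
Option 3: 0.5·36 + 0.5·31 = 33.5
Option 4: 0.5·29 + 0.5·(-4) = 12.5
Highest Hurwicz score = 33.5 → Option 3.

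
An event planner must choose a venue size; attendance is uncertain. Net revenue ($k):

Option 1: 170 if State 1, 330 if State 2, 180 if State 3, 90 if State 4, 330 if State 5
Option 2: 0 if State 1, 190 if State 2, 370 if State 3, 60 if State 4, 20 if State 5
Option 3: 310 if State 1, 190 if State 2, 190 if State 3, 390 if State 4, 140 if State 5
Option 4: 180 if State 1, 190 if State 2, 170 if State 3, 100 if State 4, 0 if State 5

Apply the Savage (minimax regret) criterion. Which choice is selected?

Option 3

Column bests: State 1=310, State 2=330, State 3=370, State 4=390, State 5=330.
Option 1 regrets: 140, 0, 190, 300, 0 → max 300
Option 2 regrets: 310, 140, 0, 330, 310 → max 330
Option 3 regrets: 0, 140, 180, 0, 190 → max 190
Option 4 regrets: 130, 140, 200, 290, 330 → max 330
Smallest max regret = 190 → Option 3.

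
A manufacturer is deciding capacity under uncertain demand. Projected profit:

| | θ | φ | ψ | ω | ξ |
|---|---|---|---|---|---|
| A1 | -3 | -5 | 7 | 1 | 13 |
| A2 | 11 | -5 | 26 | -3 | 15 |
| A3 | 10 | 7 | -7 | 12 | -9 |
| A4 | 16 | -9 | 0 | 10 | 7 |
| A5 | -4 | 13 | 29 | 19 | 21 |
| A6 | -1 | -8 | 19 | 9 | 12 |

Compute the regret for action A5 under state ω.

Best payoff under ω is 19.
Regret = 19 − 19 = 0.

0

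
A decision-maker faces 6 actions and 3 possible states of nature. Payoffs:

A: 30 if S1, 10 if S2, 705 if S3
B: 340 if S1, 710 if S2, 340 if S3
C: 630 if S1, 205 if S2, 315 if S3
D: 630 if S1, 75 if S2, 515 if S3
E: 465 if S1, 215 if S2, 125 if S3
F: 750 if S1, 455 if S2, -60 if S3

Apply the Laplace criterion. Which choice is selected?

Row averages: A=745/3, B=1390/3, C=1150/3, D=1220/3, E=805/3, F=1145/3
Highest average = 1390/3 → B.

B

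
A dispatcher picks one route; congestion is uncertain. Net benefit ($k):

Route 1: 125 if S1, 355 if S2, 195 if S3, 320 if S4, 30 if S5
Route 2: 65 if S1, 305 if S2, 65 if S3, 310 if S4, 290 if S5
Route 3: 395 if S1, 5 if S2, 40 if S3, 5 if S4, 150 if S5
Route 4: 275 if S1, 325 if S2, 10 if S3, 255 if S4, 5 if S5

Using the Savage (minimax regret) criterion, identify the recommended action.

Column bests: S1=395, S2=355, S3=195, S4=320, S5=290.
Route 1 regrets: 270, 0, 0, 0, 260 → max 270
Route 2 regrets: 330, 50, 130, 10, 0 → max 330
Route 3 regrets: 0, 350, 155, 315, 140 → max 350
Route 4 regrets: 120, 30, 185, 65, 285 → max 285
Smallest max regret = 270 → Route 1.

Route 1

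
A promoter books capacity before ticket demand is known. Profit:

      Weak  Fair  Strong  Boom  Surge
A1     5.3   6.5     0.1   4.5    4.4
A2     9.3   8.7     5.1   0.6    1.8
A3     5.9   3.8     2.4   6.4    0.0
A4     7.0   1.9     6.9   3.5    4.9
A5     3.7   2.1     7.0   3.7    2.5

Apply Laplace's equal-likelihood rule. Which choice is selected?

A2

Row averages: A1=4.16, A2=5.1, A3=3.7, A4=4.84, A5=3.8
Highest average = 5.1 → A2.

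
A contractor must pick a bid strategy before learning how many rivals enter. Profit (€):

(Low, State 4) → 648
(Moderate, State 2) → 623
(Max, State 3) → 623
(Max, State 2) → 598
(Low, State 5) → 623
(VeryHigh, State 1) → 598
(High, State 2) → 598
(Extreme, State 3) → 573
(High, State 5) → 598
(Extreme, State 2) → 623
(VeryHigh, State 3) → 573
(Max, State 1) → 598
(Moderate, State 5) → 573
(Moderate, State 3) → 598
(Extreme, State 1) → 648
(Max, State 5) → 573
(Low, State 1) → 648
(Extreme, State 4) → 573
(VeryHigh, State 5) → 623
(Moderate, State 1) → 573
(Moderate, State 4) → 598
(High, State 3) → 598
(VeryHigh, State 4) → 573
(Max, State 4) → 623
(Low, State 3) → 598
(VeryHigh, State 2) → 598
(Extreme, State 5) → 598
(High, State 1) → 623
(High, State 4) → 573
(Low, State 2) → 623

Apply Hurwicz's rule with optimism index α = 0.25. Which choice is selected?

Low

Low: 0.25·648 + 0.75·598 = 610.5
Moderate: 0.25·623 + 0.75·573 = 585.5
High: 0.25·623 + 0.75·573 = 585.5
VeryHigh: 0.25·623 + 0.75·573 = 585.5
Extreme: 0.25·648 + 0.75·573 = 591.75
Max: 0.25·623 + 0.75·573 = 585.5
Highest Hurwicz score = 610.5 → Low.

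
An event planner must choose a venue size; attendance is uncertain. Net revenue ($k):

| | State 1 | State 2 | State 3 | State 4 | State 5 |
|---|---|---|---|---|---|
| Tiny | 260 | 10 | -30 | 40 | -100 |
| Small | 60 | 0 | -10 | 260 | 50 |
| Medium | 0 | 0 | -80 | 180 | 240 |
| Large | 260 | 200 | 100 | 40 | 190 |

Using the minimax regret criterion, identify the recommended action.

Column bests: State 1=260, State 2=200, State 3=100, State 4=260, State 5=240.
Tiny regrets: 0, 190, 130, 220, 340 → max 340
Small regrets: 200, 200, 110, 0, 190 → max 200
Medium regrets: 260, 200, 180, 80, 0 → max 260
Large regrets: 0, 0, 0, 220, 50 → max 220
Smallest max regret = 200 → Small.

Small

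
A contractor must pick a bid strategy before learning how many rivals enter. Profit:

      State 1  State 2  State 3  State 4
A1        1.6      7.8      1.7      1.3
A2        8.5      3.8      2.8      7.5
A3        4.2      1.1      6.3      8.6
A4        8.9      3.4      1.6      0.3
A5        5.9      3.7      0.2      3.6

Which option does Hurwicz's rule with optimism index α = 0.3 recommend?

A2

A1: 0.3·7.8 + 0.7·1.3 = 3.25
A2: 0.3·8.5 + 0.7·2.8 = 4.51
A3: 0.3·8.6 + 0.7·1.1 = 3.35
A4: 0.3·8.9 + 0.7·0.3 = 2.88
A5: 0.3·5.9 + 0.7·0.2 = 1.91
Highest Hurwicz score = 4.51 → A2.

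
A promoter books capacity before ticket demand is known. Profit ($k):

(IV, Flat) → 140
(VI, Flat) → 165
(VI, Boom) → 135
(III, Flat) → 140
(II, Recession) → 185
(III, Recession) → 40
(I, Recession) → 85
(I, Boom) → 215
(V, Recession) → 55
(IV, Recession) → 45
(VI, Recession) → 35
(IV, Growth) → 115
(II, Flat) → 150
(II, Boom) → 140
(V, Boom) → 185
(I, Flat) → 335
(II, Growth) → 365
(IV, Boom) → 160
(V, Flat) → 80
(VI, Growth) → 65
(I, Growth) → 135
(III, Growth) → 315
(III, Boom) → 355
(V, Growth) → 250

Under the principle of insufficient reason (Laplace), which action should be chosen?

III

Row averages: I=192.5, II=210, III=212.5, IV=115, V=142.5, VI=100
Highest average = 212.5 → III.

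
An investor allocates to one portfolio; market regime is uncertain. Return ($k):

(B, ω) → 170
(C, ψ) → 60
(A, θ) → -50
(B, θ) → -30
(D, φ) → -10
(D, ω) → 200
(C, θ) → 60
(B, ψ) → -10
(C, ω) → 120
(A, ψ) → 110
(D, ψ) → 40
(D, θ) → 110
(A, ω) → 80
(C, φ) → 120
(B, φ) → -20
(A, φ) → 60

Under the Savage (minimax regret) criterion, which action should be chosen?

Column bests: θ=110, φ=120, ψ=110, ω=200.
A regrets: 160, 60, 0, 120 → max 160
B regrets: 140, 140, 120, 30 → max 140
C regrets: 50, 0, 50, 80 → max 80
D regrets: 0, 130, 70, 0 → max 130
Smallest max regret = 80 → C.

C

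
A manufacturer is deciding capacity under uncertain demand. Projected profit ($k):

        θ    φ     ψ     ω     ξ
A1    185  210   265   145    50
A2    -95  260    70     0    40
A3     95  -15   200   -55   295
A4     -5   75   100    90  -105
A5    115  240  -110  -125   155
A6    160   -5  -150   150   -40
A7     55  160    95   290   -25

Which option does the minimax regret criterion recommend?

A1

Column bests: θ=185, φ=260, ψ=265, ω=290, ξ=295.
A1 regrets: 0, 50, 0, 145, 245 → max 245
A2 regrets: 280, 0, 195, 290, 255 → max 290
A3 regrets: 90, 275, 65, 345, 0 → max 345
A4 regrets: 190, 185, 165, 200, 400 → max 400
A5 regrets: 70, 20, 375, 415, 140 → max 415
A6 regrets: 25, 265, 415, 140, 335 → max 415
A7 regrets: 130, 100, 170, 0, 320 → max 320
Smallest max regret = 245 → A1.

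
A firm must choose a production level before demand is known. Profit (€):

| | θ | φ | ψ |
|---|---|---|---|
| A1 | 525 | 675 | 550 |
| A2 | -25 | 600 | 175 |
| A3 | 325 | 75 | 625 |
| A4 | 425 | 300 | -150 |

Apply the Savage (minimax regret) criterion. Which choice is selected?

Column bests: θ=525, φ=675, ψ=625.
A1 regrets: 0, 0, 75 → max 75
A2 regrets: 550, 75, 450 → max 550
A3 regrets: 200, 600, 0 → max 600
A4 regrets: 100, 375, 775 → max 775
Smallest max regret = 75 → A1.

A1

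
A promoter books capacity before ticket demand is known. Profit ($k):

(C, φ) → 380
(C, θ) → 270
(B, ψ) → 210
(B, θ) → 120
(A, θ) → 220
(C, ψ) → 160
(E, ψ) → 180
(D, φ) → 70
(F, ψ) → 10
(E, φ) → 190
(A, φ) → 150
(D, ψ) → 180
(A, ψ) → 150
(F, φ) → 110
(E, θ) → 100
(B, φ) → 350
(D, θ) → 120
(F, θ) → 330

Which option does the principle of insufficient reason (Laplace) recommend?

C

Row averages: A=520/3, B=680/3, C=270, D=370/3, E=470/3, F=150
Highest average = 270 → C.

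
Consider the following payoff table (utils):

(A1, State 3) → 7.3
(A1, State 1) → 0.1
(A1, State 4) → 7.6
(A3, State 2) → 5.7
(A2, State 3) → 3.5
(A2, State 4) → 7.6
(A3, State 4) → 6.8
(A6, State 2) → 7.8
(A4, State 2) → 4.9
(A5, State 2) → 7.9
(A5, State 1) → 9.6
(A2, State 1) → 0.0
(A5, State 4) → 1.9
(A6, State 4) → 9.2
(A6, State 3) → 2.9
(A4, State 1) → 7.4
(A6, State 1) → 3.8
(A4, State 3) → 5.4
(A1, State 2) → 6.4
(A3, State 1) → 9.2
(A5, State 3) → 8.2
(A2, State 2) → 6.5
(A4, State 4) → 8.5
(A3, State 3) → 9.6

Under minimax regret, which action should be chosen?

A3

Column bests: State 1=9.6, State 2=7.9, State 3=9.6, State 4=9.2.
A1 regrets: 9.5, 1.5, 2.3, 1.6 → max 9.5
A2 regrets: 9.6, 1.4, 6.1, 1.6 → max 9.6
A3 regrets: 0.4, 2.2, 0.0, 2.4 → max 2.4
A4 regrets: 2.2, 3.0, 4.2, 0.7 → max 4.2
A5 regrets: 0.0, 0.0, 1.4, 7.3 → max 7.3
A6 regrets: 5.8, 0.1, 6.7, 0.0 → max 6.7
Smallest max regret = 2.4 → A3.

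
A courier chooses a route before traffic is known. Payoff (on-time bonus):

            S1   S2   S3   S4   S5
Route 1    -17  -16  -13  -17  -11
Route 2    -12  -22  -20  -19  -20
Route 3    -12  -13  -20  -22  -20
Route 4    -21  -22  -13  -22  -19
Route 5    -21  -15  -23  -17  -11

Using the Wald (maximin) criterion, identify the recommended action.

Row minima: Route 1=-17, Route 2=-22, Route 3=-22, Route 4=-22, Route 5=-23
Best worst-case = -17 → Route 1.

Route 1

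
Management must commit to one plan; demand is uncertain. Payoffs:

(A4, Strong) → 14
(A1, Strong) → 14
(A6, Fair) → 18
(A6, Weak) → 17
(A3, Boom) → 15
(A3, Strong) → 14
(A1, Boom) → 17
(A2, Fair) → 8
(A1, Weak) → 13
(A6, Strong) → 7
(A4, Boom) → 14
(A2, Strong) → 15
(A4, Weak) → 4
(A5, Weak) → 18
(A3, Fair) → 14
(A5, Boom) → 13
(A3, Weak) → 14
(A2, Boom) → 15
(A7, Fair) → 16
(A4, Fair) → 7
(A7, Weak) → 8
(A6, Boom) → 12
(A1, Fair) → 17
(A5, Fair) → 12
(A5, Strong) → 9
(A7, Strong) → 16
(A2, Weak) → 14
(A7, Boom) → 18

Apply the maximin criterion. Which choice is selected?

Row minima: A1=13, A2=8, A3=14, A4=4, A5=9, A6=7, A7=8
Best worst-case = 14 → A3.

A3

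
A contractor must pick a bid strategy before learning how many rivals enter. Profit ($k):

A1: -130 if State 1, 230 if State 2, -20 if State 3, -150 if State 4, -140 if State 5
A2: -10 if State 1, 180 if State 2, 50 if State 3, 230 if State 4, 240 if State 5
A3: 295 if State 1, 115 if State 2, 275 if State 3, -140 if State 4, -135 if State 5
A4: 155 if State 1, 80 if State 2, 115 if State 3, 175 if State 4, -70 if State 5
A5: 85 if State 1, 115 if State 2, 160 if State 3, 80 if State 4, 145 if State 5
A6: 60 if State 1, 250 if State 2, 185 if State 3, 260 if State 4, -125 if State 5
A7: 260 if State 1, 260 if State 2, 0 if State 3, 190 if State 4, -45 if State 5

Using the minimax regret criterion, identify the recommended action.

Column bests: State 1=295, State 2=260, State 3=275, State 4=260, State 5=240.
A1 regrets: 425, 30, 295, 410, 380 → max 425
A2 regrets: 305, 80, 225, 30, 0 → max 305
A3 regrets: 0, 145, 0, 400, 375 → max 400
A4 regrets: 140, 180, 160, 85, 310 → max 310
A5 regrets: 210, 145, 115, 180, 95 → max 210
A6 regrets: 235, 10, 90, 0, 365 → max 365
A7 regrets: 35, 0, 275, 70, 285 → max 285
Smallest max regret = 210 → A5.

A5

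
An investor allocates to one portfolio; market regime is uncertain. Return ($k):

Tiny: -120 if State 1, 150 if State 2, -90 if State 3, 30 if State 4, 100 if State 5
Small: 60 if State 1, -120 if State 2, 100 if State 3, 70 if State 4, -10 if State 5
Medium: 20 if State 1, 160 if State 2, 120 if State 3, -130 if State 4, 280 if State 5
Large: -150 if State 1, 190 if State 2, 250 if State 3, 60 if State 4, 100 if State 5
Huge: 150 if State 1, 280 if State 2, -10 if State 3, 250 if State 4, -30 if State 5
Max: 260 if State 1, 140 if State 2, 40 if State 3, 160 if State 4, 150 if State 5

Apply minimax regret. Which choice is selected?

Column bests: State 1=260, State 2=280, State 3=250, State 4=250, State 5=280.
Tiny regrets: 380, 130, 340, 220, 180 → max 380
Small regrets: 200, 400, 150, 180, 290 → max 400
Medium regrets: 240, 120, 130, 380, 0 → max 380
Large regrets: 410, 90, 0, 190, 180 → max 410
Huge regrets: 110, 0, 260, 0, 310 → max 310
Max regrets: 0, 140, 210, 90, 130 → max 210
Smallest max regret = 210 → Max.

Max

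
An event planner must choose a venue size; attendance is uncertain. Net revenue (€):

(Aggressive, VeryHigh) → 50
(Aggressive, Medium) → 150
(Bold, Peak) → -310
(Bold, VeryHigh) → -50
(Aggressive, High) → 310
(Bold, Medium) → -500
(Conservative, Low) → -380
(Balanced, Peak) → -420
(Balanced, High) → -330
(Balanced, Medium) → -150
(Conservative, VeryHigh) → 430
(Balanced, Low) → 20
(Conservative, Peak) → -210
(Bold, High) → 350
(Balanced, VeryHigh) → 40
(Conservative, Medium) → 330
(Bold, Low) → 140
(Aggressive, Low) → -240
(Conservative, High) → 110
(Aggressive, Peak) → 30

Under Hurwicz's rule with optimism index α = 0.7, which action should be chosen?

Conservative: 0.7·430 + 0.3·(-380) = 187
Balanced: 0.7·40 + 0.3·(-420) = -98
Aggressive: 0.7·310 + 0.3·(-240) = 145
Bold: 0.7·350 + 0.3·(-500) = 95
Highest Hurwicz score = 187 → Conservative.

Conservative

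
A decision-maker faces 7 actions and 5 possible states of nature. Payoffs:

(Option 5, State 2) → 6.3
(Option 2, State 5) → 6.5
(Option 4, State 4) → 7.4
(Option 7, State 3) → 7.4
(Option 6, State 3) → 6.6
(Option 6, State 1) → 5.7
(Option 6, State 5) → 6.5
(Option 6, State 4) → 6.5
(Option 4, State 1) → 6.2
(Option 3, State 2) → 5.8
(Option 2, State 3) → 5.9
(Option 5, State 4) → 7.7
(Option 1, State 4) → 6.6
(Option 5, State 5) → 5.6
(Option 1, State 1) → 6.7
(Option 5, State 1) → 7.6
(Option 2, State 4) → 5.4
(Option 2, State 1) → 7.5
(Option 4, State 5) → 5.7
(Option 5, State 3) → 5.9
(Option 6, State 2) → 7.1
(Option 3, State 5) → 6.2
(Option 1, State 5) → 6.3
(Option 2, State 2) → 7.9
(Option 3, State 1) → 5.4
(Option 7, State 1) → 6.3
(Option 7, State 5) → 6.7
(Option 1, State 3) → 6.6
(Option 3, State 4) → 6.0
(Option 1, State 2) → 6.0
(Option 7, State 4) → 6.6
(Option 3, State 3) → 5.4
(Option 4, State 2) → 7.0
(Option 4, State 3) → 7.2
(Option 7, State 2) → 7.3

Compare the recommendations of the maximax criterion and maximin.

maximax → Option 2; maximin → Option 7 (disagree)

Row maxima: Option 1=6.7, Option 2=7.9, Option 3=6.2, Option 4=7.4, Option 5=7.7, Option 6=7.1, Option 7=7.4
Best best-case = 7.9 → Option 2.
Row minima: Option 1=6.0, Option 2=5.4, Option 3=5.4, Option 4=5.7, Option 5=5.6, Option 6=5.7, Option 7=6.3
Best worst-case = 6.3 → Option 7.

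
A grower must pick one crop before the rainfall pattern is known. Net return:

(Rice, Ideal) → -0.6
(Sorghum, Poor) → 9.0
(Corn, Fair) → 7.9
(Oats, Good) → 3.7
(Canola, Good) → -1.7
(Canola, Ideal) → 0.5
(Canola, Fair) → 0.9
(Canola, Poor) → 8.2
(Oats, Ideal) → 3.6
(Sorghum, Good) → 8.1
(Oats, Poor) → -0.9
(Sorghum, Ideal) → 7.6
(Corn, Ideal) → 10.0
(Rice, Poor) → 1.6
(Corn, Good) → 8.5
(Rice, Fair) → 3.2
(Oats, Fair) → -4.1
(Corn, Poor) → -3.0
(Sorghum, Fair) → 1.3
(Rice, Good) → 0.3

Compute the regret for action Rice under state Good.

8.2

Best payoff under Good is 8.5.
Regret = 8.5 − 0.3 = 8.2.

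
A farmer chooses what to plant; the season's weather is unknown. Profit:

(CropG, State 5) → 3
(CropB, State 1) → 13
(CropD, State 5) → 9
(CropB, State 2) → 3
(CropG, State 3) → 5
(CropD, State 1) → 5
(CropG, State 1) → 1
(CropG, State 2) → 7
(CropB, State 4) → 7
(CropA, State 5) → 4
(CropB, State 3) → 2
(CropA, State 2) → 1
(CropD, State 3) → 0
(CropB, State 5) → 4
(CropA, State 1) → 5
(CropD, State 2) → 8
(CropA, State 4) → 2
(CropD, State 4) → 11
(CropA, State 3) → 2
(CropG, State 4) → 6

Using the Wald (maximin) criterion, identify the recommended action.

Row minima: CropG=1, CropD=0, CropB=2, CropA=1
Best worst-case = 2 → CropB.

CropB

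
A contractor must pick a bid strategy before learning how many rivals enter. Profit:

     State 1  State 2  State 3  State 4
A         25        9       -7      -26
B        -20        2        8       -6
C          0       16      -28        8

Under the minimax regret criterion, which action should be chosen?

A

Column bests: State 1=25, State 2=16, State 3=8, State 4=8.
A regrets: 0, 7, 15, 34 → max 34
B regrets: 45, 14, 0, 14 → max 45
C regrets: 25, 0, 36, 0 → max 36
Smallest max regret = 34 → A.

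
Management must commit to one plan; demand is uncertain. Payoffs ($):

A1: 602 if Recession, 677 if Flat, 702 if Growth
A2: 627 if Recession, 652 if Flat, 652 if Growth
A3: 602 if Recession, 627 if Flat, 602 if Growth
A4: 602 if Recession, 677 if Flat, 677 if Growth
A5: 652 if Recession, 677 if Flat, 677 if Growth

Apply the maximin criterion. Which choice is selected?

A5

Row minima: A1=602, A2=627, A3=602, A4=602, A5=652
Best worst-case = 652 → A5.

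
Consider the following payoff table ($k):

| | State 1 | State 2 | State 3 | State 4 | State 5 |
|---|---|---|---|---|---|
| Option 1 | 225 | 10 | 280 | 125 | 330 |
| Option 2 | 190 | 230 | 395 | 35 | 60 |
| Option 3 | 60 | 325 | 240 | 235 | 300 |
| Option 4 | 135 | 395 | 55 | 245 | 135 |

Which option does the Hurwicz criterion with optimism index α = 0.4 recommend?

Option 4

Option 1: 0.4·330 + 0.6·10 = 138
Option 2: 0.4·395 + 0.6·35 = 179
Option 3: 0.4·325 + 0.6·60 = 166
Option 4: 0.4·395 + 0.6·55 = 191
Highest Hurwicz score = 191 → Option 4.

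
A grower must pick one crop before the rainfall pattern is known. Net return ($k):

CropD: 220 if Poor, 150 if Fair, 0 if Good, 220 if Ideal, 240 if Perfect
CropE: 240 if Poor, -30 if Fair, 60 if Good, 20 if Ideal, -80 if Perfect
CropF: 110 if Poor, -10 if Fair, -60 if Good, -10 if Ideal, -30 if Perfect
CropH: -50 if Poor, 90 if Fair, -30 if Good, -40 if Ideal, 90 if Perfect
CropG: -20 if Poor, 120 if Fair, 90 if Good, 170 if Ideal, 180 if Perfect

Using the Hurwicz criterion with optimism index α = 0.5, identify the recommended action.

CropD: 0.5·240 + 0.5·0 = 120
CropE: 0.5·240 + 0.5·(-80) = 80
CropF: 0.5·110 + 0.5·(-60) = 25
CropH: 0.5·90 + 0.5·(-50) = 20
CropG: 0.5·180 + 0.5·(-20) = 80
Highest Hurwicz score = 120 → CropD.

CropD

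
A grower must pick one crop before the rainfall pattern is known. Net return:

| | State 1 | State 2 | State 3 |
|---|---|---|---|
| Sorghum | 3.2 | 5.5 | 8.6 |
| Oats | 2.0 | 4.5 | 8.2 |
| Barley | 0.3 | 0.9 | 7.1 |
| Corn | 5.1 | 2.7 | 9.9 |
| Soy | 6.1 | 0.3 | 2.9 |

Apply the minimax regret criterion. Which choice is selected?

Corn

Column bests: State 1=6.1, State 2=5.5, State 3=9.9.
Sorghum regrets: 2.9, 0.0, 1.3 → max 2.9
Oats regrets: 4.1, 1.0, 1.7 → max 4.1
Barley regrets: 5.8, 4.6, 2.8 → max 5.8
Corn regrets: 1.0, 2.8, 0.0 → max 2.8
Soy regrets: 0.0, 5.2, 7.0 → max 7.0
Smallest max regret = 2.8 → Corn.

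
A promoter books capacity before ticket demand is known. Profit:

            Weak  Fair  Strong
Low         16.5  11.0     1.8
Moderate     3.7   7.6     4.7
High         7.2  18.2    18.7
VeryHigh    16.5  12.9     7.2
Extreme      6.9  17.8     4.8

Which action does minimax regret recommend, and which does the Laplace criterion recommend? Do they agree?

minimax regret → High; laplace → High (agree)

Column bests: Weak=16.5, Fair=18.2, Strong=18.7.
Low regrets: 0.0, 7.2, 16.9 → max 16.9
Moderate regrets: 12.8, 10.6, 14.0 → max 14.0
High regrets: 9.3, 0.0, 0.0 → max 9.3
VeryHigh regrets: 0.0, 5.3, 11.5 → max 11.5
Extreme regrets: 9.6, 0.4, 13.9 → max 13.9
Smallest max regret = 9.3 → High.
Row averages: Low=293/30, Moderate=16/3, High=14.7, VeryHigh=12.2, Extreme=59/6
Highest average = 14.7 → High.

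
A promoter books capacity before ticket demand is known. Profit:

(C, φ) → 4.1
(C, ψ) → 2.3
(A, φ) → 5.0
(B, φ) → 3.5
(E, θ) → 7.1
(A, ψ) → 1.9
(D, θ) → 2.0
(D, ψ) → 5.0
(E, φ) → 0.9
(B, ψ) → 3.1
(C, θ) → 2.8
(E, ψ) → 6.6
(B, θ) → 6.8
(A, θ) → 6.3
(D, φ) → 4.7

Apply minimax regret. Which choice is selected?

Column bests: θ=7.1, φ=5.0, ψ=6.6.
A regrets: 0.8, 0.0, 4.7 → max 4.7
B regrets: 0.3, 1.5, 3.5 → max 3.5
C regrets: 4.3, 0.9, 4.3 → max 4.3
D regrets: 5.1, 0.3, 1.6 → max 5.1
E regrets: 0.0, 4.1, 0.0 → max 4.1
Smallest max regret = 3.5 → B.

B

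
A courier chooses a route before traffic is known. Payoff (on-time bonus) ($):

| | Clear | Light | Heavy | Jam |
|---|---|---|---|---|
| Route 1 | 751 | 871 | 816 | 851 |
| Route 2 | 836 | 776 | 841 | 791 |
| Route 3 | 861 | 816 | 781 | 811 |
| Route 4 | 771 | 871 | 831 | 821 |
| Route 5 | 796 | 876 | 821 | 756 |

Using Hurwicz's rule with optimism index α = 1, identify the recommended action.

Route 1: 1·871 + 0·751 = 871
Route 2: 1·841 + 0·776 = 841
Route 3: 1·861 + 0·781 = 861
Route 4: 1·871 + 0·771 = 871
Route 5: 1·876 + 0·756 = 876
Highest Hurwicz score = 876 → Route 5.

Route 5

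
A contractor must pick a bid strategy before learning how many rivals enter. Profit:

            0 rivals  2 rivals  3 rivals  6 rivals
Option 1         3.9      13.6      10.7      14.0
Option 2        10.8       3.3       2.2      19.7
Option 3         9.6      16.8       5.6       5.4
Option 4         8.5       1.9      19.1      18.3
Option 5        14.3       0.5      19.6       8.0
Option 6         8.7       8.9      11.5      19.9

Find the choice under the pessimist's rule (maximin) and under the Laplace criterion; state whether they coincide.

Row minima: Option 1=3.9, Option 2=2.2, Option 3=5.4, Option 4=1.9, Option 5=0.5, Option 6=8.7
Best worst-case = 8.7 → Option 6.
Row averages: Option 1=10.55, Option 2=9, Option 3=9.35, Option 4=11.95, Option 5=10.6, Option 6=12.25
Highest average = 12.25 → Option 6.

maximin → Option 6; laplace → Option 6 (agree)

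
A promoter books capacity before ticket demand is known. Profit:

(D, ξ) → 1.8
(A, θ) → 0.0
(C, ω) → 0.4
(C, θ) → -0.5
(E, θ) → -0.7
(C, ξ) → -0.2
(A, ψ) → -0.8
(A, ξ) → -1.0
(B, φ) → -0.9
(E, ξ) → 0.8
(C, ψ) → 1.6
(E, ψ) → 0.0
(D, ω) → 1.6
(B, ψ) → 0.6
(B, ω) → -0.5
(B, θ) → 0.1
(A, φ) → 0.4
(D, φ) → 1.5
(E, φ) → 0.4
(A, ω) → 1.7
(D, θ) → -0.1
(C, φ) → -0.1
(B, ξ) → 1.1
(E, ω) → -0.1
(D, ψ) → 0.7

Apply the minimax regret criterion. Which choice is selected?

Column bests: θ=0.1, φ=1.5, ψ=1.6, ω=1.7, ξ=1.8.
A regrets: 0.1, 1.1, 2.4, 0.0, 2.8 → max 2.8
B regrets: 0.0, 2.4, 1.0, 2.2, 0.7 → max 2.4
C regrets: 0.6, 1.6, 0.0, 1.3, 2.0 → max 2.0
D regrets: 0.2, 0.0, 0.9, 0.1, 0.0 → max 0.9
E regrets: 0.8, 1.1, 1.6, 1.8, 1.0 → max 1.8
Smallest max regret = 0.9 → D.

D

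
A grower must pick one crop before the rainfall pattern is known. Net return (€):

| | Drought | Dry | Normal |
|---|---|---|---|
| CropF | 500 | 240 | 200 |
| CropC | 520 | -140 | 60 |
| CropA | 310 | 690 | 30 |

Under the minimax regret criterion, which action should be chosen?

CropA

Column bests: Drought=520, Dry=690, Normal=200.
CropF regrets: 20, 450, 0 → max 450
CropC regrets: 0, 830, 140 → max 830
CropA regrets: 210, 0, 170 → max 210
Smallest max regret = 210 → CropA.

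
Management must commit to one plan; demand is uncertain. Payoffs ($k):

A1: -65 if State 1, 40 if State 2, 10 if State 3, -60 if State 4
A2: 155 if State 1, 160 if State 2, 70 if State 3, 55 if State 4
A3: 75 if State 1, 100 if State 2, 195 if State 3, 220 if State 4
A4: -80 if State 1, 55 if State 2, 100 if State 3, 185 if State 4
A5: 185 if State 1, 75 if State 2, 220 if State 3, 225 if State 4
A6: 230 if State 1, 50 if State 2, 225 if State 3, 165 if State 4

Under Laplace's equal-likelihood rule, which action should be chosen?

Row averages: A1=-18.75, A2=110, A3=147.5, A4=65, A5=176.25, A6=167.5
Highest average = 176.25 → A5.

A5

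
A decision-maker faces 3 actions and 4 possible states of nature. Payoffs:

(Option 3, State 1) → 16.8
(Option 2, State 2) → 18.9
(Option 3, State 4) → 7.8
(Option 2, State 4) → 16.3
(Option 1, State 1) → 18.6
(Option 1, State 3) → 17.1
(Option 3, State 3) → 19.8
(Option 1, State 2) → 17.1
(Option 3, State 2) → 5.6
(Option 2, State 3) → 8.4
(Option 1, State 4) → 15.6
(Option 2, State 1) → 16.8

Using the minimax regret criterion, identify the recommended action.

Column bests: State 1=18.6, State 2=18.9, State 3=19.8, State 4=16.3.
Option 1 regrets: 0.0, 1.8, 2.7, 0.7 → max 2.7
Option 2 regrets: 1.8, 0.0, 11.4, 0.0 → max 11.4
Option 3 regrets: 1.8, 13.3, 0.0, 8.5 → max 13.3
Smallest max regret = 2.7 → Option 1.

Option 1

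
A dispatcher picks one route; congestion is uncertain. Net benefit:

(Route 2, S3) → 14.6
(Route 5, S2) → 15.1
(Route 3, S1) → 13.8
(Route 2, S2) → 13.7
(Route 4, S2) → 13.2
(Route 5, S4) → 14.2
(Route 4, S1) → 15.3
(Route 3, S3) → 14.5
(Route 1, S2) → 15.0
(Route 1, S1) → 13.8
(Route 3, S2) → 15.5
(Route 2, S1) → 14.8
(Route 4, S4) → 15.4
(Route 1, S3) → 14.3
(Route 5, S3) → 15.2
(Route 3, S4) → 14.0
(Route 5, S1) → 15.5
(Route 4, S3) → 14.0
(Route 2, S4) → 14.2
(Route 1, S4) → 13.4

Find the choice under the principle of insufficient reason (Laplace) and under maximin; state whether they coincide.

Row averages: Route 1=14.125, Route 2=14.325, Route 3=14.45, Route 4=14.475, Route 5=15
Highest average = 15 → Route 5.
Row minima: Route 1=13.4, Route 2=13.7, Route 3=13.8, Route 4=13.2, Route 5=14.2
Best worst-case = 14.2 → Route 5.

laplace → Route 5; maximin → Route 5 (agree)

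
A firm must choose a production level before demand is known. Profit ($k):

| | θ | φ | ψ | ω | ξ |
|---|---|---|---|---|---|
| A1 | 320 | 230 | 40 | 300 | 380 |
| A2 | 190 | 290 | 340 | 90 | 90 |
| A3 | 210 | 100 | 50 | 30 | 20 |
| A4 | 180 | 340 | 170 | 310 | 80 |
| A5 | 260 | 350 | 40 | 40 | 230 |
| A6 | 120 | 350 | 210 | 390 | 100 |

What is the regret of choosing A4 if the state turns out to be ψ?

Best payoff under ψ is 340.
Regret = 340 − 170 = 170.

170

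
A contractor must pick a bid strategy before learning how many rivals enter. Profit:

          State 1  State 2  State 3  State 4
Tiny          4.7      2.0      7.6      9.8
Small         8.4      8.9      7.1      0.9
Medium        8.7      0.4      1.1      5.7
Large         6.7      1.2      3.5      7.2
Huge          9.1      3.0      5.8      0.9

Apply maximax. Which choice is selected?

Tiny

Row maxima: Tiny=9.8, Small=8.9, Medium=8.7, Large=7.2, Huge=9.1
Best best-case = 9.8 → Tiny.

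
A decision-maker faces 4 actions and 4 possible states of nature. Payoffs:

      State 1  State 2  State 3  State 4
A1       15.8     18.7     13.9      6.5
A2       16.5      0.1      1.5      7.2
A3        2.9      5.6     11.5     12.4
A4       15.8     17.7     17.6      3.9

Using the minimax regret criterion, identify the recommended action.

A1

Column bests: State 1=16.5, State 2=18.7, State 3=17.6, State 4=12.4.
A1 regrets: 0.7, 0.0, 3.7, 5.9 → max 5.9
A2 regrets: 0.0, 18.6, 16.1, 5.2 → max 18.6
A3 regrets: 13.6, 13.1, 6.1, 0.0 → max 13.6
A4 regrets: 0.7, 1.0, 0.0, 8.5 → max 8.5
Smallest max regret = 5.9 → A1.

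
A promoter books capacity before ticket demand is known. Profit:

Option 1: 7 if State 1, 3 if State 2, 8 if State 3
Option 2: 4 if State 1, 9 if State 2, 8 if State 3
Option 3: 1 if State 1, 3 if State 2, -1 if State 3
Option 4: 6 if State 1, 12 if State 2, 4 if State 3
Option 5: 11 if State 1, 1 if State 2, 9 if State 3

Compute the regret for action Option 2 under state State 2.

3

Best payoff under State 2 is 12.
Regret = 12 − 9 = 3.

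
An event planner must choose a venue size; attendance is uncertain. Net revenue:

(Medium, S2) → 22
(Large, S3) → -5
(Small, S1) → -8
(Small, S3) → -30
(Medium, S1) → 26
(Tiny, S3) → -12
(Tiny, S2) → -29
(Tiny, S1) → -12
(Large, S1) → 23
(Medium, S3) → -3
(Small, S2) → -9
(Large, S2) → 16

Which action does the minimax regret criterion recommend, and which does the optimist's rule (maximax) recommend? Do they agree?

Column bests: S1=26, S2=22, S3=-3.
Tiny regrets: 38, 51, 9 → max 51
Small regrets: 34, 31, 27 → max 34
Medium regrets: 0, 0, 0 → max 0
Large regrets: 3, 6, 2 → max 6
Smallest max regret = 0 → Medium.
Row maxima: Tiny=-12, Small=-8, Medium=26, Large=23
Best best-case = 26 → Medium.

minimax regret → Medium; maximax → Medium (agree)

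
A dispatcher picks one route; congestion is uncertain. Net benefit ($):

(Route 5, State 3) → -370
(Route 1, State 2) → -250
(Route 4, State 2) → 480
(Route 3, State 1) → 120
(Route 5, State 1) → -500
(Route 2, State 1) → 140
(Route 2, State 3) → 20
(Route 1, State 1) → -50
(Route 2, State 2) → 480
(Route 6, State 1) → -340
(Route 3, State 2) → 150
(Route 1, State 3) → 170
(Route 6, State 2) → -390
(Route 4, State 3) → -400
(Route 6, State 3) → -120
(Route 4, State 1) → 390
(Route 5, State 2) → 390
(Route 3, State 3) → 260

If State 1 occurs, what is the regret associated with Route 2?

Best payoff under State 1 is 390.
Regret = 390 − 140 = 250.

250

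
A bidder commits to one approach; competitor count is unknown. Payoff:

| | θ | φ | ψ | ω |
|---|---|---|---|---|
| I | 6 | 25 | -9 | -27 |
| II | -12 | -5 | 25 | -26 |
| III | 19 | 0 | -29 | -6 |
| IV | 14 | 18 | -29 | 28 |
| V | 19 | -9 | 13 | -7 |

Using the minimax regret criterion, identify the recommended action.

V

Column bests: θ=19, φ=25, ψ=25, ω=28.
I regrets: 13, 0, 34, 55 → max 55
II regrets: 31, 30, 0, 54 → max 54
III regrets: 0, 25, 54, 34 → max 54
IV regrets: 5, 7, 54, 0 → max 54
V regrets: 0, 34, 12, 35 → max 35
Smallest max regret = 35 → V.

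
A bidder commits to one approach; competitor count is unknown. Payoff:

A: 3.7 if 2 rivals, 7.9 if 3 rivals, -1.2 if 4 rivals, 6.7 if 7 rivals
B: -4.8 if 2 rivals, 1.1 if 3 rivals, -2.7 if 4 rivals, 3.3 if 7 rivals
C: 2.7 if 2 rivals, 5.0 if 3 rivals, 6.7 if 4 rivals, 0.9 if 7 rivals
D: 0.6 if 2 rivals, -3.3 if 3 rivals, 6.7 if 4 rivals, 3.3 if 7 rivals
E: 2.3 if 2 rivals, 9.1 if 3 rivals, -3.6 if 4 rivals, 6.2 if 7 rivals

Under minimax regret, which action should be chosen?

Column bests: 2 rivals=3.7, 3 rivals=9.1, 4 rivals=6.7, 7 rivals=6.7.
A regrets: 0.0, 1.2, 7.9, 0.0 → max 7.9
B regrets: 8.5, 8.0, 9.4, 3.4 → max 9.4
C regrets: 1.0, 4.1, 0.0, 5.8 → max 5.8
D regrets: 3.1, 12.4, 0.0, 3.4 → max 12.4
E regrets: 1.4, 0.0, 10.3, 0.5 → max 10.3
Smallest max regret = 5.8 → C.

C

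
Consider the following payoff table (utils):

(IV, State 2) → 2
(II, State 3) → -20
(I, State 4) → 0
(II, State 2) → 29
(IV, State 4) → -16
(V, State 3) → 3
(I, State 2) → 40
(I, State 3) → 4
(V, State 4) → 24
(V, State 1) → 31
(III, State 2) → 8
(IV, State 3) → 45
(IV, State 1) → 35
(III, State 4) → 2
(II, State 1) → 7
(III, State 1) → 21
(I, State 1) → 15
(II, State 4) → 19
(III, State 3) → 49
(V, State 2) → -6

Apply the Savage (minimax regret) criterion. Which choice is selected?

III

Column bests: State 1=35, State 2=40, State 3=49, State 4=24.
I regrets: 20, 0, 45, 24 → max 45
II regrets: 28, 11, 69, 5 → max 69
III regrets: 14, 32, 0, 22 → max 32
IV regrets: 0, 38, 4, 40 → max 40
V regrets: 4, 46, 46, 0 → max 46
Smallest max regret = 32 → III.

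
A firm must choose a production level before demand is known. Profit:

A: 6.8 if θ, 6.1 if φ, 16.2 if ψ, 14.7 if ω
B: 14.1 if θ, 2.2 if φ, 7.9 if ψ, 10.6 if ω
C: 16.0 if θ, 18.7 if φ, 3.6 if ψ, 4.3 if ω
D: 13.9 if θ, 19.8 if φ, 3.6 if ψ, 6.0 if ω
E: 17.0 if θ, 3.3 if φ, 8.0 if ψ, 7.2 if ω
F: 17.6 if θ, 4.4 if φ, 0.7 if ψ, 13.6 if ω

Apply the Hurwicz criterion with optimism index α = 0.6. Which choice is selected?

A: 0.6·16.2 + 0.4·6.1 = 12.16
B: 0.6·14.1 + 0.4·2.2 = 9.34
C: 0.6·18.7 + 0.4·3.6 = 12.66
D: 0.6·19.8 + 0.4·3.6 = 13.32
E: 0.6·17.0 + 0.4·3.3 = 11.52
F: 0.6·17.6 + 0.4·0.7 = 10.84
Highest Hurwicz score = 13.32 → D.

D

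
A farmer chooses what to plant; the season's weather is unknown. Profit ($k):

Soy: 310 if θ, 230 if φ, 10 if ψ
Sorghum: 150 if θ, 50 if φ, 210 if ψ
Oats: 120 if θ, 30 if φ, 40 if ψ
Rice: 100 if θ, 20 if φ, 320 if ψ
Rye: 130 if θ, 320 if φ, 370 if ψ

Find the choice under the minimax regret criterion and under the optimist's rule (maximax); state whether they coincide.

minimax regret → Rye; maximax → Rye (agree)

Column bests: θ=310, φ=320, ψ=370.
Soy regrets: 0, 90, 360 → max 360
Sorghum regrets: 160, 270, 160 → max 270
Oats regrets: 190, 290, 330 → max 330
Rice regrets: 210, 300, 50 → max 300
Rye regrets: 180, 0, 0 → max 180
Smallest max regret = 180 → Rye.
Row maxima: Soy=310, Sorghum=210, Oats=120, Rice=320, Rye=370
Best best-case = 370 → Rye.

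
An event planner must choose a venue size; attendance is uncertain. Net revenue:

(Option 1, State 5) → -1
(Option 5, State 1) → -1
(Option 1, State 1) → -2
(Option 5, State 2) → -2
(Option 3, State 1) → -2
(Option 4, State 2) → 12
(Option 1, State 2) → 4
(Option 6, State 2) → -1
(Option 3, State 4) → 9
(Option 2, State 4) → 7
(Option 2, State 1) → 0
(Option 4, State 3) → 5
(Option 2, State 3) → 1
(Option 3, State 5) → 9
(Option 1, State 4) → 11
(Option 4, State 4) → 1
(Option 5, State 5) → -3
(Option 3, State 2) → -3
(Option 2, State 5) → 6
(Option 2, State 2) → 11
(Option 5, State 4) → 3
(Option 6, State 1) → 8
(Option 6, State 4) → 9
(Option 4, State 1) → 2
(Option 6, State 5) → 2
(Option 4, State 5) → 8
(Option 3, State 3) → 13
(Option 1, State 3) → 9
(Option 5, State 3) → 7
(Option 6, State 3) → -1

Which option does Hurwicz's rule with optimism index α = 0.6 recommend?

Option 4

Option 1: 0.6·11 + 0.4·(-2) = 5.8
Option 2: 0.6·11 + 0.4·0 = 6.6
Option 3: 0.6·13 + 0.4·(-3) = 6.6
Option 4: 0.6·12 + 0.4·1 = 7.6
Option 5: 0.6·7 + 0.4·(-3) = 3
Option 6: 0.6·9 + 0.4·(-1) = 5
Highest Hurwicz score = 7.6 → Option 4.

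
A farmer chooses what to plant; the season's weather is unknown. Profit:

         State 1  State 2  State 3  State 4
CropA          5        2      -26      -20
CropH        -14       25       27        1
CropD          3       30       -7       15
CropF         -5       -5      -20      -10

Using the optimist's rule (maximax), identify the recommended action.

Row maxima: CropA=5, CropH=27, CropD=30, CropF=-5
Best best-case = 30 → CropD.

CropD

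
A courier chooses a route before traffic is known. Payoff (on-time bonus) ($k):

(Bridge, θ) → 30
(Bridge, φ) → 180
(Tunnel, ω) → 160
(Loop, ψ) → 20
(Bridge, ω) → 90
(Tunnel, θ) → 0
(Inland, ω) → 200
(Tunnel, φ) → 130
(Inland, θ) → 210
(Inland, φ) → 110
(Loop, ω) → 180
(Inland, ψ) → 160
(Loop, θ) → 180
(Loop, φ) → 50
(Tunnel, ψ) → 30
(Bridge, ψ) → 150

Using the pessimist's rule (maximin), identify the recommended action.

Inland

Row minima: Loop=20, Inland=110, Tunnel=0, Bridge=30
Best worst-case = 110 → Inland.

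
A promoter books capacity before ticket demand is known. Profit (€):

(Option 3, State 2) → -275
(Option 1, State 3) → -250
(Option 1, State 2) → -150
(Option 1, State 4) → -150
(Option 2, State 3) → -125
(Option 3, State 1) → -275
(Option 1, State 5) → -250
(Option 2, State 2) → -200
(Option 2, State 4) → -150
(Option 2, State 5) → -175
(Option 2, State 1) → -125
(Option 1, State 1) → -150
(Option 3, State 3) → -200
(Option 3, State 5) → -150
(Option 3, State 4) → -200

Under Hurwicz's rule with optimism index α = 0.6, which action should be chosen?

Option 2

Option 1: 0.6·(-150) + 0.4·(-250) = -190
Option 2: 0.6·(-125) + 0.4·(-200) = -155
Option 3: 0.6·(-150) + 0.4·(-275) = -200
Highest Hurwicz score = -155 → Option 2.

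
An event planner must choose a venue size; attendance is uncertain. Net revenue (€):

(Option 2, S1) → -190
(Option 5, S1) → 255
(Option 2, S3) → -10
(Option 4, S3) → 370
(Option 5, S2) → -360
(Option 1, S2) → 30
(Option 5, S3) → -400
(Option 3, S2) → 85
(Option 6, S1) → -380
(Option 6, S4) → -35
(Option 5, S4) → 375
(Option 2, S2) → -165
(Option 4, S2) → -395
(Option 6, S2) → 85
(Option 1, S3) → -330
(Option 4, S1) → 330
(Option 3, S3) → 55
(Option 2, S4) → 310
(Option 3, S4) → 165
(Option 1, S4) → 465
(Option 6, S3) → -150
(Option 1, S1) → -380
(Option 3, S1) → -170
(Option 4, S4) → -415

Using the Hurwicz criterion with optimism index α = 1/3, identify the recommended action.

Option 1: 1/3·465 + 2/3·(-380) = -295/3
Option 2: 1/3·310 + 2/3·(-190) = -70/3
Option 3: 1/3·165 + 2/3·(-170) = -175/3
Option 4: 1/3·370 + 2/3·(-415) = -460/3
Option 5: 1/3·375 + 2/3·(-400) = -425/3
Option 6: 1/3·85 + 2/3·(-380) = -225
Highest Hurwicz score = -70/3 → Option 2.

Option 2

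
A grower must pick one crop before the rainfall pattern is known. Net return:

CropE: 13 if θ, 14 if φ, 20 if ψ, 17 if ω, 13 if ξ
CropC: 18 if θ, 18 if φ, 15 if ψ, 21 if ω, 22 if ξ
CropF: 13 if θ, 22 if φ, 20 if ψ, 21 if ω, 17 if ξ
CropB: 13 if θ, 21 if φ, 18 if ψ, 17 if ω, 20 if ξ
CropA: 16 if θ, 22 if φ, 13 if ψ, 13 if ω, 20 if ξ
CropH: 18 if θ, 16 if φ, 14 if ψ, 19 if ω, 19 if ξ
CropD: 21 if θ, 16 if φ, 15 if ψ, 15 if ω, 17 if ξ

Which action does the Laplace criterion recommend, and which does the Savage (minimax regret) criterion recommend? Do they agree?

laplace → CropC; minimax regret → CropC (agree)

Row averages: CropE=15.4, CropC=18.8, CropF=18.6, CropB=17.8, CropA=16.8, CropH=17.2, CropD=16.8
Highest average = 18.8 → CropC.
Column bests: θ=21, φ=22, ψ=20, ω=21, ξ=22.
CropE regrets: 8, 8, 0, 4, 9 → max 9
CropC regrets: 3, 4, 5, 0, 0 → max 5
CropF regrets: 8, 0, 0, 0, 5 → max 8
CropB regrets: 8, 1, 2, 4, 2 → max 8
CropA regrets: 5, 0, 7, 8, 2 → max 8
CropH regrets: 3, 6, 6, 2, 3 → max 6
CropD regrets: 0, 6, 5, 6, 5 → max 6
Smallest max regret = 5 → CropC.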